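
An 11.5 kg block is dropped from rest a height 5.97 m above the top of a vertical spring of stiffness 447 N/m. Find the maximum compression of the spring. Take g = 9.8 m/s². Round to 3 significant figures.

x = 2.01 m

Measuring PE from the top of the relaxed spring, at max compression the block has dropped H + x with zero KE, so:
mg(H + x) = ½kx²
½(447)x² − (11.5)(9.8)x − (11.5)(9.8)(5.97) = 0
223.5x² − 112.7x − 672.8 = 0
x = [112.7 + √(12701 + 601500)]/(2 × 223.5) = 2.005 m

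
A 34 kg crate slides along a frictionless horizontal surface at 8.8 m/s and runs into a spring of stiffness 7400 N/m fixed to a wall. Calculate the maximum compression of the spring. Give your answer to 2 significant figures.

All KE is stored as spring PE at maximum compression: ½mv² = ½kx²
x = v√(m/k) = 8.8 × √(34/7400) = 0.5965 m

x = 0.60 m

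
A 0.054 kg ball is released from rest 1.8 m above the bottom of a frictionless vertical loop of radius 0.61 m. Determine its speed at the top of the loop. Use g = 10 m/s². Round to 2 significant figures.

Energy conservation: mgh = ½mv_top² + mg(2r)
v_top² = 2g(h − 2r) = 2(10)(1.8 − 1.220) = 11.60
v_top = 3.406 m/s

v = 3.4 m/s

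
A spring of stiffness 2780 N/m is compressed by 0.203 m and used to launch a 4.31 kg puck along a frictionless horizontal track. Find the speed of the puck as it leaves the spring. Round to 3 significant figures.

v = 5.16 m/s

Spring PE converts entirely to kinetic energy: ½kx² = ½mv²
v = x√(k/m) = 0.203 × √(2780/4.31) = 5.156 m/s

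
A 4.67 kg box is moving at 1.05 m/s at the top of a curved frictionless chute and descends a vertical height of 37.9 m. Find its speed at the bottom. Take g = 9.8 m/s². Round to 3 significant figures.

v = 27.3 m/s

Energy conservation between the two points: ½mv₀² + mgh = ½mv²
The mass cancels from both sides.
v² = v₀² + 2gh = (1.05)² + 2(9.8)(37.9) = 743.94
v = √743.94 = 27.28 m/s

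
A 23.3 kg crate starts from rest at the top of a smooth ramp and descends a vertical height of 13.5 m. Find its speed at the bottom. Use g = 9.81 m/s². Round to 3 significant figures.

v = 16.3 m/s

By conservation of mechanical energy, mgh = ½mv²
v = √(2gh) = √(2 × 9.81 × 13.5) = √264.87 = 16.27 m/s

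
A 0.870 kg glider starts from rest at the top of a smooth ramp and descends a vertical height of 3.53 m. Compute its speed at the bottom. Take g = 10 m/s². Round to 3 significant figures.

By conservation of mechanical energy, mgh = ½mv²
v = √(2gh) = √(2 × 10 × 3.53) = √70.600 = 8.402 m/s

v = 8.40 m/s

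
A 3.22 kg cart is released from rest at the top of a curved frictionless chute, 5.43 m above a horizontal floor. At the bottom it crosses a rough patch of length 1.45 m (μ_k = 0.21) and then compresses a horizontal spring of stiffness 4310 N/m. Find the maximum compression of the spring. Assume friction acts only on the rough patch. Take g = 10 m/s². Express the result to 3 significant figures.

Initial energy: E₁ = mgh = (3.22)(10)(5.43) = 174.85 J
Friction removes W_f = μ_k mg d = (0.21)(3.22)(10)(1.45) = 9.805 J
Energy reaching the spring: E = 174.85 − 9.805 = 165.04 J
At max compression ½kx² = E ⇒ x = √(2E/k) = √(2 × 165.04/4310) = 0.2767 m

x = 0.277 m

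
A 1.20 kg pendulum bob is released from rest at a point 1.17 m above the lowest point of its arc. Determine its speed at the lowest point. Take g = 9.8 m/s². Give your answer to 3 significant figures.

v = 4.79 m/s

Mechanical energy is conserved (no friction): mgh = ½mv²
v = √(2gh) = √(2 × 9.8 × 1.17) = √22.932 = 4.789 m/s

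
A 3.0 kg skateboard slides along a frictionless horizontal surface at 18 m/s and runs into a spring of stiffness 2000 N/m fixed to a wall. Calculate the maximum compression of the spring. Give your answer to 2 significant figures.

Conservation of energy between contact and max compression: ½mv² = ½kx²
x = v√(m/k) = 18 × √(3.0/2000) = 0.6971 m

x = 0.70 m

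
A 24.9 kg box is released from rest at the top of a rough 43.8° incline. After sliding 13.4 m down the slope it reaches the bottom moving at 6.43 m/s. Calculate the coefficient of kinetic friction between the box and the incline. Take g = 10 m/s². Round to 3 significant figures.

The energy dissipated by friction is the PE lost minus the KE gained:
mgL sinθ = 2309.4 J; ½mv² = 514.74 J
W_f = 2309.4 − 514.74 = 1795 J
μ_k = W_f/(mg cosθ · L) = 1795/(179.7 × 13.4) = 0.7452

μ_k = 0.745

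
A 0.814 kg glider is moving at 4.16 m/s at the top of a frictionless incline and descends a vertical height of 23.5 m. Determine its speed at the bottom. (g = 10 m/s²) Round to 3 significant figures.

v = 22.1 m/s

By conservation of mechanical energy, ½mv₀² + mgh = ½mv²
The mass cancels from both sides.
v² = v₀² + 2gh = (4.16)² + 2(10)(23.5) = 487.31
v = √487.31 = 22.07 m/s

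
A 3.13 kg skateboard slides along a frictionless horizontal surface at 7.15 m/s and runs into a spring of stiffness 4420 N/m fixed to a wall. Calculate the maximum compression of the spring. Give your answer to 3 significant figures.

At max compression the skateboard is momentarily at rest: ½mv² = ½kx²
x = v√(m/k) = 7.15 × √(3.13/4420) = 0.1903 m

x = 0.190 m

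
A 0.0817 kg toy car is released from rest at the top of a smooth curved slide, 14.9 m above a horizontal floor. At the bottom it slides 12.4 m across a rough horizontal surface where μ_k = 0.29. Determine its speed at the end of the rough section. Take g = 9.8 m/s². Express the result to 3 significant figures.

Applying the work–energy principle:
mgh = ½mv² + μ_k m g d
W_f = μ_k mg d = (0.29)(0.0817)(9.8)(12.4) = 2.879 J
½mv² = mgh − W_f = 11.930 − 2.879 = 9.0507 J
v = √(2 × 9.0507/0.0817) = 14.88 m/s

v = 14.9 m/s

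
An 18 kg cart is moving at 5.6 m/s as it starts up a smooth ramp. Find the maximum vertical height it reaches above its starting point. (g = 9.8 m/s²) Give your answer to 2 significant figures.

Setting KE at the bottom equal to PE gained: ½mv² = mgh
h = v²/(2g) = 5.6²/(2 × 9.8) = 1.600 m

h = 1.6 m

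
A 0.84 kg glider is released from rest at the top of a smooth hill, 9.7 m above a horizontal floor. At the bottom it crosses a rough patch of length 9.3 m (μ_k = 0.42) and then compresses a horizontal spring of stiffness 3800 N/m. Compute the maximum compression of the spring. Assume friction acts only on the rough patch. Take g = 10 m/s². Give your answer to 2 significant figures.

Initial energy: E₁ = mgh = (0.84)(10)(9.7) = 81.480 J
Friction removes W_f = μ_k mg d = (0.42)(0.84)(10)(9.3) = 32.81 J
Energy reaching the spring: E = 81.480 − 32.81 = 48.670 J
At max compression ½kx² = E ⇒ x = √(2E/k) = √(2 × 48.670/3800) = 0.1600 m

x = 0.16 m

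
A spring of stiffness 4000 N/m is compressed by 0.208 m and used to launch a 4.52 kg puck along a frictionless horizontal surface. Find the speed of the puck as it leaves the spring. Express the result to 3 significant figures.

v = 6.19 m/s

The puck leaves the spring when the spring is at natural length, so ½kx² = ½mv²
v = x√(k/m) = 0.208 × √(4000/4.52) = 6.188 m/s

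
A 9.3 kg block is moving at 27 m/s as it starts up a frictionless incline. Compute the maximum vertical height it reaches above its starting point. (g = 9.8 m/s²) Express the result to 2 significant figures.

By energy conservation, ½mv² = mgh
h = v²/(2g) = 27²/(2 × 9.8) = 37.19 m

h = 37 m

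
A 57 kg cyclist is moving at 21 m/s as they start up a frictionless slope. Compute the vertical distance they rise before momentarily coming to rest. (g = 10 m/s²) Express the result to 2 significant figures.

Setting KE at the bottom equal to PE gained: ½mv² = mgh
h = v²/(2g) = 21²/(2 × 10) = 22.05 m

h = 22 m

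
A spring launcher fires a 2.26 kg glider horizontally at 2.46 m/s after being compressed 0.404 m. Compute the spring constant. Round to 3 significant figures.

k = 83.8 N/m

½kx² = ½mv²
k = mv²/x² = (2.26)(2.46)²/(0.404)² = 83.79 N/m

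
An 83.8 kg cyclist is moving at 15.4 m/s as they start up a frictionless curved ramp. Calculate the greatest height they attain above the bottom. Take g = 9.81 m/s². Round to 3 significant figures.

h = 12.1 m

By energy conservation, ½mv² = mgh
h = v²/(2g) = 15.4²/(2 × 9.81) = 12.09 m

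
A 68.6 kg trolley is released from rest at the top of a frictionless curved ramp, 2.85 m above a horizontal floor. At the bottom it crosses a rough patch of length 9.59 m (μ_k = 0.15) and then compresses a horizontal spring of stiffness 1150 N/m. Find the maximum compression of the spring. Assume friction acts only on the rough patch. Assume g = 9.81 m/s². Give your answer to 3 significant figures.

x = 1.29 m

Initial energy: E₁ = mgh = (68.6)(9.81)(2.85) = 1918.0 J
Friction removes W_f = μ_k mg d = (0.15)(68.6)(9.81)(9.59) = 968.1 J
Energy reaching the spring: E = 1918.0 − 968.1 = 949.89 J
At max compression ½kx² = E ⇒ x = √(2E/k) = √(2 × 949.89/1150) = 1.285 m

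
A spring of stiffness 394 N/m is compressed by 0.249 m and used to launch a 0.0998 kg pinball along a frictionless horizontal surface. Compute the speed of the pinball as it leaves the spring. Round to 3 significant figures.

v = 15.6 m/s

Spring PE converts entirely to kinetic energy: ½kx² = ½mv²
v = x√(k/m) = 0.249 × √(394/0.0998) = 15.65 m/s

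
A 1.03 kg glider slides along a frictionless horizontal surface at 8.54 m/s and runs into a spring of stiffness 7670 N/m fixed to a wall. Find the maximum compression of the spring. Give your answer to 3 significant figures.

At max compression the glider is momentarily at rest: ½mv² = ½kx²
x = v√(m/k) = 8.54 × √(1.03/7670) = 0.09896 m

x = 0.0990 m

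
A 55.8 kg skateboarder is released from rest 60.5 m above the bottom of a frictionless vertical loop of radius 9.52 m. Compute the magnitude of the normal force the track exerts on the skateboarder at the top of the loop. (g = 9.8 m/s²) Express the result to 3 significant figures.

Energy from release to top (height 2r): mgh = ½mv_top² + mg(2r)
v_top² = 2g(h − 2r) = 2(9.8)(60.5 − 19.04) = 812.62 m²/s²
At the top, both N and weight point toward the centre: N + mg = mv_top²/r
N = m(v_top²/r − g) = 55.8(812.62/9.52 − 9.8) = 4216 N

N = 4220 N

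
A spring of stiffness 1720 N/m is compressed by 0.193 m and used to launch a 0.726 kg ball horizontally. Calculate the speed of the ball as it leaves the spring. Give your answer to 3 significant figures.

v = 9.39 m/s

The ball leaves the spring when the spring is at natural length, so ½kx² = ½mv²
v = x√(k/m) = 0.193 × √(1720/0.726) = 9.394 m/s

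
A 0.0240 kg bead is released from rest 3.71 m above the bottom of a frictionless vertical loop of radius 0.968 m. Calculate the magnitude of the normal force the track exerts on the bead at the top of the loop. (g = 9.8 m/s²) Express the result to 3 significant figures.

N = 0.627 N

Energy from release to top (height 2r): mgh = ½mv_top² + mg(2r)
v_top² = 2g(h − 2r) = 2(9.8)(3.71 − 1.936) = 34.770 m²/s²
At the top, both N and weight point toward the centre: N + mg = mv_top²/r
N = m(v_top²/r − g) = 0.0240(34.770/0.968 − 9.8) = 0.6269 N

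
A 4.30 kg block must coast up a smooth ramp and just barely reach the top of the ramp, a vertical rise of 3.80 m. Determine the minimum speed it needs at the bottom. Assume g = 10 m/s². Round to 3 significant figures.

At the top it is momentarily at rest, so all KE converts to PE: ½mv² = mgh
v = √(2gh) = √(2 × 10 × 3.80) = 8.718 m/s

v = 8.72 m/s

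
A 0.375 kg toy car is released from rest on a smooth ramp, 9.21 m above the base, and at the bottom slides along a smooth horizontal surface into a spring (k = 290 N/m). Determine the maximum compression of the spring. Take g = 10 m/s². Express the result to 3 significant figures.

Gravitational PE at the top equals spring PE at max compression: mgh = ½kx²
x = √(2mgh/k) = √(2 × 0.375 × 10 × 9.21 / 290) = 0.4880 m

x = 0.488 m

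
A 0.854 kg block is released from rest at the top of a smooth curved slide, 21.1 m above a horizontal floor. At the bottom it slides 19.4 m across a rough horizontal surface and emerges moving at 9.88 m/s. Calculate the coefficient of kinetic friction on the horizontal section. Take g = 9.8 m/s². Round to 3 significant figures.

Energy at the top = energy at the end + work done against friction:
mgh = ½mv² + μ_k m g d
mgh = 176.59 J; ½mv² = 41.681 J
W_f = 176.59 − 41.681 = 134.9 J
μ_k = W_f/(mg·d) = 134.9/(8.369 × 19.4) = 0.8309

μ_k = 0.831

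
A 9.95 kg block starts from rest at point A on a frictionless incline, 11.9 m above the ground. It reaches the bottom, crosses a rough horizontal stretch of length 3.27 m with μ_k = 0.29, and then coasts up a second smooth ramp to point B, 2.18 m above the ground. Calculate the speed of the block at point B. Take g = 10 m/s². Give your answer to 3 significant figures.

Energy at A: mgh₁ = (9.95)(10)(11.9) = 1184.0 J
Friction loss: W_f = μ_k mg d = 94.36 J
At B: ½mv² + mgh₂ = mgh₁ − W_f
½mv² = 1184.0 − 94.36 − 216.91 = 872.78 J
v = √(2 × 872.78/9.95) = 13.25 m/s

v = 13.2 m/s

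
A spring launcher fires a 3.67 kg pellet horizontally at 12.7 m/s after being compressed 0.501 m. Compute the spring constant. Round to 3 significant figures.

½kx² = ½mv²
k = mv²/x² = (3.67)(12.7)²/(0.501)² = 2358 N/m

k = 2360 N/m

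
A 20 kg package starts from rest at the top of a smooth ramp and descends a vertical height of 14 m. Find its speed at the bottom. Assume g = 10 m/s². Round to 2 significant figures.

By conservation of mechanical energy, mgh = ½mv²
v = √(2gh) = √(2 × 10 × 14) = √280.00 = 16.73 m/s

v = 17 m/s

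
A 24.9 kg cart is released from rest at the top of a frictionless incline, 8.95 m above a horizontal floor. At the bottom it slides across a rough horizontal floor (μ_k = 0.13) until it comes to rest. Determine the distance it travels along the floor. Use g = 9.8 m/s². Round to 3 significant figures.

d = 68.8 m

Energy bookkeeping (friction removes W_f = μ_k N d):
At rest all PE has been dissipated by friction: mgh = μ_k m g d
d = h/μ_k = 8.95/0.13 = 68.85 m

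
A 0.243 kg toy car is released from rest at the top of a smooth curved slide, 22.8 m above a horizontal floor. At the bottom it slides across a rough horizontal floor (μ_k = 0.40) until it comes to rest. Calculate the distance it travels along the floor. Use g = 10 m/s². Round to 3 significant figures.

Energy bookkeeping (friction removes W_f = μ_k N d):
At rest all PE has been dissipated by friction: mgh = μ_k m g d
d = h/μ_k = 22.8/0.40 = 57.00 m

d = 57.0 m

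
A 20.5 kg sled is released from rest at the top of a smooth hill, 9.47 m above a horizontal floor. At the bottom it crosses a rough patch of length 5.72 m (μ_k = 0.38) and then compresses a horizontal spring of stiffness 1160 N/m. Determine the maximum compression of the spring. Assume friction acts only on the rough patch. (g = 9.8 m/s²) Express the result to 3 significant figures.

Initial energy: E₁ = mgh = (20.5)(9.8)(9.47) = 1902.5 J
Friction removes W_f = μ_k mg d = (0.38)(20.5)(9.8)(5.72) = 436.7 J
Energy reaching the spring: E = 1902.5 − 436.7 = 1465.8 J
At max compression ½kx² = E ⇒ x = √(2E/k) = √(2 × 1465.8/1160) = 1.590 m

x = 1.59 m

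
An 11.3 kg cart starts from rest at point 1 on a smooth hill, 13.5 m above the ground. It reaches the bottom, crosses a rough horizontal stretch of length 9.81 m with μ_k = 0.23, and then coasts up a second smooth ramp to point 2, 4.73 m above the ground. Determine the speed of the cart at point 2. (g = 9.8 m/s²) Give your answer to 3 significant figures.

v = 11.3 m/s

Energy at 1: mgh₁ = (11.3)(9.8)(13.5) = 1495.0 J
Friction loss: W_f = μ_k mg d = 249.9 J
At 2: ½mv² + mgh₂ = mgh₁ − W_f
½mv² = 1495.0 − 249.9 − 523.80 = 721.33 J
v = √(2 × 721.33/11.3) = 11.30 m/s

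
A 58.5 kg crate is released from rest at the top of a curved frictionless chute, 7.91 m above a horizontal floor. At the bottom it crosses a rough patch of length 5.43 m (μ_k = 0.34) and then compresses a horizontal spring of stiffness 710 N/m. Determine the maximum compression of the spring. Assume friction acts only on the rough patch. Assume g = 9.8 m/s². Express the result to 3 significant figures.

x = 3.13 m

Initial energy: E₁ = mgh = (58.5)(9.8)(7.91) = 4534.8 J
Friction removes W_f = μ_k mg d = (0.34)(58.5)(9.8)(5.43) = 1058 J
Energy reaching the spring: E = 4534.8 − 1058 = 3476.4 J
At max compression ½kx² = E ⇒ x = √(2E/k) = √(2 × 3476.4/710) = 3.129 m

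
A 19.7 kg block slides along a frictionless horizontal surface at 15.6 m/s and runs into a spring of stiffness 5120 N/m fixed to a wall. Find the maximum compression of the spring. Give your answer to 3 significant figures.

x = 0.968 m

At max compression the block is momentarily at rest: ½mv² = ½kx²
x = v√(m/k) = 15.6 × √(19.7/5120) = 0.9677 m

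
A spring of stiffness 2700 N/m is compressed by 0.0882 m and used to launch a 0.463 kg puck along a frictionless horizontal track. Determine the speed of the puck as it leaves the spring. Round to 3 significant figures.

v = 6.74 m/s

Spring PE converts entirely to kinetic energy: ½kx² = ½mv²
v = x√(k/m) = 0.0882 × √(2700/0.463) = 6.735 m/s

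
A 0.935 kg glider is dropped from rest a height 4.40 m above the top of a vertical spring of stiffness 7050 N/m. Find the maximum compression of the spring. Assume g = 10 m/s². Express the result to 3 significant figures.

Let x be the compression. The total drop is H + x, and the glider is instantaneously at rest at max compression, so energy conservation gives:
mg(H + x) = ½kx²
½(7050)x² − (0.935)(10)x − (0.935)(10)(4.40) = 0
3525x² − 9.350x − 41.14 = 0
x = [9.350 + √(87.42 + 580074)]/(2 × 3525) = 0.1094 m

x = 0.109 m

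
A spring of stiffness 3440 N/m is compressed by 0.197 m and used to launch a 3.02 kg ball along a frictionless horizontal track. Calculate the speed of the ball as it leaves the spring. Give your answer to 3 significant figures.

v = 6.65 m/s

Spring PE converts entirely to kinetic energy: ½kx² = ½mv²
v = x√(k/m) = 0.197 × √(3440/3.02) = 6.649 m/s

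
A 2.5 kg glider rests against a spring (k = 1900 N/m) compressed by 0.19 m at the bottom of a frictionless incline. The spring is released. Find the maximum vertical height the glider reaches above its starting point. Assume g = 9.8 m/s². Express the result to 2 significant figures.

Energy conservation from release to the highest point: ½kx² = mgh
h = kx²/(2mg) = (1900)(0.19)²/(2 × 2.5 × 9.8) = 1.400 m

h = 1.4 m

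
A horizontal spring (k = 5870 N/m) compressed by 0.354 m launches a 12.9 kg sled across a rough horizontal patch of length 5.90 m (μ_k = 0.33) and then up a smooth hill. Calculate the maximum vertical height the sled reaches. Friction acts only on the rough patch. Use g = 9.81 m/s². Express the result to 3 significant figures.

Spring energy: E₀ = ½kx² = ½(5870)(0.354)² = 367.80 J
Friction: W_f = μ_k mg d = (0.33)(12.9)(9.81)(5.90) = 246.4 J
Energy at base of ramp: E = 367.80 − 246.4 = 121.41 J
At max height all remaining energy is PE: mgh = E ⇒ h = E/(mg) = 121.41/(12.9 × 9.81) = 0.9594 m

h = 0.959 m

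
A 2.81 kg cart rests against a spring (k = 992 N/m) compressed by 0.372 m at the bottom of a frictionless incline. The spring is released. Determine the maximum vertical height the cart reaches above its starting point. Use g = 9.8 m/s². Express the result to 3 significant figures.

h = 2.49 m

All spring PE becomes gravitational PE at the highest point: ½kx² = mgh
h = kx²/(2mg) = (992)(0.372)²/(2 × 2.81 × 9.8) = 2.492 m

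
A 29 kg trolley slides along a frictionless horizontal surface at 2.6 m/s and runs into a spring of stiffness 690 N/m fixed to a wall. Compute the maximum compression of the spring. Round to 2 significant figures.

x = 0.53 m

Conservation of energy between contact and max compression: ½mv² = ½kx²
x = v√(m/k) = 2.6 × √(29/690) = 0.5330 m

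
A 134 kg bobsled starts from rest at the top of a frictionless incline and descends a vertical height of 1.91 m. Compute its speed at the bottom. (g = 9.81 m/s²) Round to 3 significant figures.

v = 6.12 m/s

By conservation of mechanical energy, mgh = ½mv²
v = √(2gh) = √(2 × 9.81 × 1.91) = √37.474 = 6.122 m/s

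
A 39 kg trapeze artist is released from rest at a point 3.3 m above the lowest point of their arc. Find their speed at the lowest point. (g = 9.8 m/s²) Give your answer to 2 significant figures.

v = 8.0 m/s

By conservation of mechanical energy, mgh = ½mv²
v = √(2gh) = √(2 × 9.8 × 3.3) = √64.680 = 8.042 m/s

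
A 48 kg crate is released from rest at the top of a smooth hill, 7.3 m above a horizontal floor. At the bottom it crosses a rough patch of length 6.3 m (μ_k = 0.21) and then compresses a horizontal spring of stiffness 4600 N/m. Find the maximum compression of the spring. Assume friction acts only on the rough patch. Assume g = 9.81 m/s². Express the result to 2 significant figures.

Initial energy: E₁ = mgh = (48)(9.81)(7.3) = 3437.4 J
Friction removes W_f = μ_k mg d = (0.21)(48)(9.81)(6.3) = 623.0 J
Energy reaching the spring: E = 3437.4 − 623.0 = 2814.4 J
At max compression ½kx² = E ⇒ x = √(2E/k) = √(2 × 2814.4/4600) = 1.106 m

x = 1.1 m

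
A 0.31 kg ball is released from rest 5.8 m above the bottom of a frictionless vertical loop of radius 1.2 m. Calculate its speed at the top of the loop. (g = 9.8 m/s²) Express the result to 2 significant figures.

v = 8.2 m/s

Energy conservation: mgh = ½mv_top² + mg(2r)
v_top² = 2g(h − 2r) = 2(9.8)(5.8 − 2.400) = 66.64
v_top = 8.163 m/s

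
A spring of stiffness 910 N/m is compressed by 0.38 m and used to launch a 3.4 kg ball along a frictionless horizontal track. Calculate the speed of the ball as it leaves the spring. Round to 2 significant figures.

Conservation of energy: ½kx² = ½mv²
v = x√(k/m) = 0.38 × √(910/3.4) = 6.217 m/s

v = 6.2 m/s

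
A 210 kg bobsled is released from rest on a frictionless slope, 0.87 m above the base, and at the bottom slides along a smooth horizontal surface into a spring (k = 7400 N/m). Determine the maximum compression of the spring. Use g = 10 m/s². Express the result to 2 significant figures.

x = 0.70 m

Gravitational PE at the top equals spring PE at max compression: mgh = ½kx²
x = √(2mgh/k) = √(2 × 210 × 10 × 0.87 / 7400) = 0.7027 m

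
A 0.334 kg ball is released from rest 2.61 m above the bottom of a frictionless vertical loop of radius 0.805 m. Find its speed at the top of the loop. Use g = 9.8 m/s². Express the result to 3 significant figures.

v = 4.43 m/s

Energy conservation: mgh = ½mv_top² + mg(2r)
v_top² = 2g(h − 2r) = 2(9.8)(2.61 − 1.610) = 19.60
v_top = 4.427 m/s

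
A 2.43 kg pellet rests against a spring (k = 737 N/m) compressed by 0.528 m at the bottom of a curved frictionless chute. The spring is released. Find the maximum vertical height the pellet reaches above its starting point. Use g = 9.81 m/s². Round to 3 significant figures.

h = 4.31 m

Energy conservation from release to the highest point: ½kx² = mgh
h = kx²/(2mg) = (737)(0.528)²/(2 × 2.43 × 9.81) = 4.310 m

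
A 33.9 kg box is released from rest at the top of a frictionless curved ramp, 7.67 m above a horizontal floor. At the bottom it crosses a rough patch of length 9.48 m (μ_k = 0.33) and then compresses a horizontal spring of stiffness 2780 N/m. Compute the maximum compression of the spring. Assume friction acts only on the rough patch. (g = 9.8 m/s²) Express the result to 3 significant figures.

x = 1.04 m

Initial energy: E₁ = mgh = (33.9)(9.8)(7.67) = 2548.1 J
Friction removes W_f = μ_k mg d = (0.33)(33.9)(9.8)(9.48) = 1039 J
Energy reaching the spring: E = 2548.1 − 1039 = 1508.8 J
At max compression ½kx² = E ⇒ x = √(2E/k) = √(2 × 1508.8/2780) = 1.042 m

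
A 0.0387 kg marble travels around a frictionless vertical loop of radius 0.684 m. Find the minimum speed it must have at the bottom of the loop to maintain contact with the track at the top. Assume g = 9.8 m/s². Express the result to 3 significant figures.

At the top: mg = mv_top²/r ⇒ v_top² = gr = 6.703 m²/s²
Energy from bottom to top (height 2r): ½mv_bot² = ½mv_top² + mg(2r)
v_bot² = gr + 4gr = 5gr = 33.52
v_bot = √(5gr) = 5.789 m/s

v = 5.79 m/s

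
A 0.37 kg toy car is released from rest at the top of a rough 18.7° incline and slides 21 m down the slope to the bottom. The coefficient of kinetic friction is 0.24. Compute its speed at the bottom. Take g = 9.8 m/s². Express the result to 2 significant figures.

Taking the bottom as reference, mgh = ½mv² + μ_k N L with h = L sinθ, N = mg cosθ:
mgh = mgL sinθ = (0.37)(9.8)(21)sin18.7° = 24.413 J
W_f = μ_k mg cosθ · L = (0.24)(0.37)(9.8)cos18.7°·21 = 17.31 J
½mv² = 24.413 − 17.31 = 7.1031 J
v = √(2 × 7.1031/0.37) = 6.196 m/s

v = 6.2 m/s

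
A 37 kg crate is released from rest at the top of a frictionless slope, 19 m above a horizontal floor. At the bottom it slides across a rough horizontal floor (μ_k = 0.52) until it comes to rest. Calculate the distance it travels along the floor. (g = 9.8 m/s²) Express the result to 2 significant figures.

d = 37 m

Energy at the top = energy at the end + work done against friction:
At rest all PE has been dissipated by friction: mgh = μ_k m g d
d = h/μ_k = 19/0.52 = 36.54 m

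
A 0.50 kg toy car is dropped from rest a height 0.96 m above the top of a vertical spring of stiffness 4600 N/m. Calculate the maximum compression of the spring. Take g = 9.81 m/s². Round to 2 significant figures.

Let x be the compression. The total drop is H + x, and the car is instantaneously at rest at max compression, so energy conservation gives:
mg(H + x) = ½kx²
½(4600)x² − (0.50)(9.81)x − (0.50)(9.81)(0.96) = 0
2300x² − 4.905x − 4.709 = 0
x = [4.905 + √(24.06 + 43321)]/(2 × 2300) = 0.04633 m

x = 0.046 m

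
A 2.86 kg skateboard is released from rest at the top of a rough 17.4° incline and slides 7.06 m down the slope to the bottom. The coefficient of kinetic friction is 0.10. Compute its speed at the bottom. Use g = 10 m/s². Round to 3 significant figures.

Energy: mgh = ½mv² + W_f, with h = L sinθ and W_f = μ_k (mg cosθ) L
mgh = mgL sinθ = (2.86)(10)(7.06)sin17.4° = 60.381 J
W_f = μ_k mg cosθ · L = (0.10)(2.86)(10)cos17.4°·7.06 = 19.27 J
½mv² = 60.381 − 19.27 = 41.113 J
v = √(2 × 41.113/2.86) = 5.362 m/s

v = 5.36 m/s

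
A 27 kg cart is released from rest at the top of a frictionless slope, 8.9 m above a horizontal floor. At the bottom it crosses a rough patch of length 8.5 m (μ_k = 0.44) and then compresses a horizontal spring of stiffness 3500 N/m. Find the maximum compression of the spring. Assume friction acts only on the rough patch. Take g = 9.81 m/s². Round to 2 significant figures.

Initial energy: E₁ = mgh = (27)(9.81)(8.9) = 2357.3 J
Friction removes W_f = μ_k mg d = (0.44)(27)(9.81)(8.5) = 990.6 J
Energy reaching the spring: E = 2357.3 − 990.6 = 1366.7 J
At max compression ½kx² = E ⇒ x = √(2E/k) = √(2 × 1366.7/3500) = 0.8837 m

x = 0.88 m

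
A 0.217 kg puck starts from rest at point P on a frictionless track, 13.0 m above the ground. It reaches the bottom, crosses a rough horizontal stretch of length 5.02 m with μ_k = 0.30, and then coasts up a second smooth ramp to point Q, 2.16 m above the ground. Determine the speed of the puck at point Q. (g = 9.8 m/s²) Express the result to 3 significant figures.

Energy at P: mgh₁ = (0.217)(9.8)(13.0) = 27.646 J
Friction loss: W_f = μ_k mg d = 3.203 J
At Q: ½mv² + mgh₂ = mgh₁ − W_f
½mv² = 27.646 − 3.203 − 4.5935 = 19.850 J
v = √(2 × 19.850/0.217) = 13.53 m/s

v = 13.5 m/s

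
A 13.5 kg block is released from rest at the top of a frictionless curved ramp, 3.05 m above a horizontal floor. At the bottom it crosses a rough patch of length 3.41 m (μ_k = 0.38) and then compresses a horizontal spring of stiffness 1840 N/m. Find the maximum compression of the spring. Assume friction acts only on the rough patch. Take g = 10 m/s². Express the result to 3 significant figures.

Initial energy: E₁ = mgh = (13.5)(10)(3.05) = 411.75 J
Friction removes W_f = μ_k mg d = (0.38)(13.5)(10)(3.41) = 174.9 J
Energy reaching the spring: E = 411.75 − 174.9 = 236.82 J
At max compression ½kx² = E ⇒ x = √(2E/k) = √(2 × 236.82/1840) = 0.5074 m

x = 0.507 m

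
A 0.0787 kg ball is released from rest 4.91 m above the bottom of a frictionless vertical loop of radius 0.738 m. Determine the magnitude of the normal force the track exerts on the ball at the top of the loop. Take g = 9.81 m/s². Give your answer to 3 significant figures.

Energy from release to top (height 2r): mgh = ½mv_top² + mg(2r)
v_top² = 2g(h − 2r) = 2(9.81)(4.91 − 1.476) = 67.375 m²/s²
At the top, both N and weight point toward the centre: N + mg = mv_top²/r
N = m(v_top²/r − g) = 0.0787(67.375/0.738 − 9.81) = 6.413 N

N = 6.41 N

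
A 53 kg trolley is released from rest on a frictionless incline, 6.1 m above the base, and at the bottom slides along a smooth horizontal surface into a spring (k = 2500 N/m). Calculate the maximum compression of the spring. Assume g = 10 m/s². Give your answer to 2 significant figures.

x = 1.6 m

Energy conservation (no friction) from release to max compression: mgh = ½kx²
x = √(2mgh/k) = √(2 × 53 × 10 × 6.1 / 2500) = 1.608 m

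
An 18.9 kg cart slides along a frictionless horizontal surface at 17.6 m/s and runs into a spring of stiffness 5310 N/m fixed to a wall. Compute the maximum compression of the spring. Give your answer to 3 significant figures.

x = 1.05 m

At max compression the cart is momentarily at rest: ½mv² = ½kx²
x = v√(m/k) = 17.6 × √(18.9/5310) = 1.050 m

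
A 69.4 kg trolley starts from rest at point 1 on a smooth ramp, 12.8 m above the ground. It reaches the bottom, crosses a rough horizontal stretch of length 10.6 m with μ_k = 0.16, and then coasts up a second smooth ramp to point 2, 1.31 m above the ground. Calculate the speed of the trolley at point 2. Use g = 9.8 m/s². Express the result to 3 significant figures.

v = 13.9 m/s

Energy at 1: mgh₁ = (69.4)(9.8)(12.8) = 8705.5 J
Friction loss: W_f = μ_k mg d = 1153 J
At 2: ½mv² + mgh₂ = mgh₁ − W_f
½mv² = 8705.5 − 1153 − 890.96 = 6661.1 J
v = √(2 × 6661.1/69.4) = 13.86 m/s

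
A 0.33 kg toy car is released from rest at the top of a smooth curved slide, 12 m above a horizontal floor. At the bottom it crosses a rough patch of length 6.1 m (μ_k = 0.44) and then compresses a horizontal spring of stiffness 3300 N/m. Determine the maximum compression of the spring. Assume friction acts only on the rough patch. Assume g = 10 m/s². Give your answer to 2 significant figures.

x = 0.14 m

Initial energy: E₁ = mgh = (0.33)(10)(12) = 39.600 J
Friction removes W_f = μ_k mg d = (0.44)(0.33)(10)(6.1) = 8.857 J
Energy reaching the spring: E = 39.600 − 8.857 = 30.743 J
At max compression ½kx² = E ⇒ x = √(2E/k) = √(2 × 30.743/3300) = 0.1365 m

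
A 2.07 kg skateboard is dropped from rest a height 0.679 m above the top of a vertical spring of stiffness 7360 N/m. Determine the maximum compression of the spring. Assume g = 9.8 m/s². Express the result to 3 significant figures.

x = 0.0640 m

Take the reference level at the top of the uncompressed spring. At max compression the skateboard has fallen H + x and is momentarily at rest:
mg(H + x) = ½kx²
½(7360)x² − (2.07)(9.8)x − (2.07)(9.8)(0.679) = 0
3680x² − 20.29x − 13.77 = 0
x = [20.29 + √(411.5 + 202756)]/(2 × 3680) = 0.06400 m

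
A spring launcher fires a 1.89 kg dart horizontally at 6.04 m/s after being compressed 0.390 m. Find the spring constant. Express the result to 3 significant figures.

½kx² = ½mv²
k = mv²/x² = (1.89)(6.04)²/(0.390)² = 453.3 N/m

k = 453 N/m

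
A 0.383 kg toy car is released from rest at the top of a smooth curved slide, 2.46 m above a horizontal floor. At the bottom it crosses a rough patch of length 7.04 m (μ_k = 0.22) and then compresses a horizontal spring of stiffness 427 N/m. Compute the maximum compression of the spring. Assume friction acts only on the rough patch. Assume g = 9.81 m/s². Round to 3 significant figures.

x = 0.127 m

Initial energy: E₁ = mgh = (0.383)(9.81)(2.46) = 9.2428 J
Friction removes W_f = μ_k mg d = (0.22)(0.383)(9.81)(7.04) = 5.819 J
Energy reaching the spring: E = 9.2428 − 5.819 = 3.4236 J
At max compression ½kx² = E ⇒ x = √(2E/k) = √(2 × 3.4236/427) = 0.1266 m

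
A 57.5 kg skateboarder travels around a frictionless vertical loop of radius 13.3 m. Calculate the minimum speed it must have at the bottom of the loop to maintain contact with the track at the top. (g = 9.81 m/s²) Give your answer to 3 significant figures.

At the top: mg = mv_top²/r ⇒ v_top² = gr = 130.5 m²/s²
Energy from bottom to top (height 2r): ½mv_bot² = ½mv_top² + mg(2r)
v_bot² = gr + 4gr = 5gr = 652.4
v_bot = √(5gr) = 25.54 m/s

v = 25.5 m/s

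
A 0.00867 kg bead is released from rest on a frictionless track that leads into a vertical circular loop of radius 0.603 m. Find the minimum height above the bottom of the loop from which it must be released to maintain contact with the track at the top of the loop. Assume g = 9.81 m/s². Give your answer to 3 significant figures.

At the top, for minimum speed gravity alone supplies the centripetal force: mg = mv_top²/r ⇒ v_top² = gr = 5.915 m²/s²
Energy conservation from release height h to the top (height 2r): mgh = ½mv_top² + mg(2r)
h = v_top²/(2g) + 2r = r/2 + 2r = 5r/2 = 1.507 m

h = 1.51 m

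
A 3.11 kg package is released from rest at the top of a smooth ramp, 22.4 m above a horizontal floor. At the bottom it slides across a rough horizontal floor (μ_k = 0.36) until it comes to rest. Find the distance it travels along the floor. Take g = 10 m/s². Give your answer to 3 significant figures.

Energy bookkeeping (friction removes W_f = μ_k N d):
At rest all PE has been dissipated by friction: mgh = μ_k m g d
d = h/μ_k = 22.4/0.36 = 62.22 m

d = 62.2 m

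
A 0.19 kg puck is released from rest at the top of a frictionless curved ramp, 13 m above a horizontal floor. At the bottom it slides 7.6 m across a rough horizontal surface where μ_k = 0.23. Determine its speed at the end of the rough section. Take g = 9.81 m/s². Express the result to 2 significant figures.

Applying the work–energy principle:
mgh = ½mv² + μ_k m g d
W_f = μ_k mg d = (0.23)(0.19)(9.81)(7.6) = 3.258 J
½mv² = mgh − W_f = 24.231 − 3.258 = 20.973 J
v = √(2 × 20.973/0.19) = 14.86 m/s

v = 15 m/s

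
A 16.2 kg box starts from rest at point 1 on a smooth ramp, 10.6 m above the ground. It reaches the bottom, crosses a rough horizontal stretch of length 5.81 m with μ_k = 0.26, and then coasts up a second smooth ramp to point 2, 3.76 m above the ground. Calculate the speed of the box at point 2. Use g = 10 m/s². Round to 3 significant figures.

Energy at 1: mgh₁ = (16.2)(10)(10.6) = 1717.2 J
Friction loss: W_f = μ_k mg d = 244.7 J
At 2: ½mv² + mgh₂ = mgh₁ − W_f
½mv² = 1717.2 − 244.7 − 609.12 = 863.36 J
v = √(2 × 863.36/16.2) = 10.32 m/s

v = 10.3 m/s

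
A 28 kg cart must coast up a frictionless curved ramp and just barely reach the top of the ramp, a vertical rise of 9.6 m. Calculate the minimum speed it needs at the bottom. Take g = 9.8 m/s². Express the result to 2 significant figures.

At the top it is momentarily at rest, so all KE converts to PE: ½mv² = mgh
v = √(2gh) = √(2 × 9.8 × 9.6) = 13.72 m/s

v = 14 m/s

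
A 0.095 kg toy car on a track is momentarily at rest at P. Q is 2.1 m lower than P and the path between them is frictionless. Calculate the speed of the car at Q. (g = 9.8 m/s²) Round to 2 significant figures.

v = 6.4 m/s

Energy conservation between the two points: mgh = ½mv²
v = √(2gh) = √(2 × 9.8 × 2.1) = √41.160 = 6.416 m/s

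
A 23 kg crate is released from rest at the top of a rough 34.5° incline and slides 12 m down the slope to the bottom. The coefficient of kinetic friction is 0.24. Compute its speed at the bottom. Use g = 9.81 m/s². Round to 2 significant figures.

v = 9.3 m/s

Energy: mgh = ½mv² + W_f, with h = L sinθ and W_f = μ_k (mg cosθ) L
mgh = mgL sinθ = (23)(9.81)(12)sin34.5° = 1533.6 J
W_f = μ_k mg cosθ · L = (0.24)(23)(9.81)cos34.5°·12 = 535.5 J
½mv² = 1533.6 − 535.5 = 998.05 J
v = √(2 × 998.05/23) = 9.316 m/s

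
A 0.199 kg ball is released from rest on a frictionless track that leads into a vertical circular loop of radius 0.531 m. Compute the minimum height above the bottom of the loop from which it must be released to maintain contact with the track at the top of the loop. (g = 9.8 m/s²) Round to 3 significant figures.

h = 1.33 m

At the top, for minimum speed gravity alone supplies the centripetal force: mg = mv_top²/r ⇒ v_top² = gr = 5.204 m²/s²
Energy conservation from release height h to the top (height 2r): mgh = ½mv_top² + mg(2r)
h = v_top²/(2g) + 2r = r/2 + 2r = 5r/2 = 1.328 m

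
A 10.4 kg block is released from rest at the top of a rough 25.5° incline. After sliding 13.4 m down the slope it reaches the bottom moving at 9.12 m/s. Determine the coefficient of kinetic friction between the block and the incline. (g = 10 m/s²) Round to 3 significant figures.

The energy dissipated by friction is the PE lost minus the KE gained:
mgL sinθ = 599.96 J; ½mv² = 432.51 J
W_f = 599.96 − 432.51 = 167.5 J
μ_k = W_f/(mg cosθ · L) = 167.5/(93.87 × 13.4) = 0.1331

μ_k = 0.133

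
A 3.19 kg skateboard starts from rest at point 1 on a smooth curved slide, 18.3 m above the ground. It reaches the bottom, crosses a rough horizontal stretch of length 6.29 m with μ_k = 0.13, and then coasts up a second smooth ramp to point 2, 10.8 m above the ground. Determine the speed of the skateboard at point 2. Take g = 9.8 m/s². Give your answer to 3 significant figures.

v = 11.4 m/s

Energy at 1: mgh₁ = (3.19)(9.8)(18.3) = 572.09 J
Friction loss: W_f = μ_k mg d = 25.56 J
At 2: ½mv² + mgh₂ = mgh₁ − W_f
½mv² = 572.09 − 25.56 − 337.63 = 208.90 J
v = √(2 × 208.90/3.19) = 11.44 m/s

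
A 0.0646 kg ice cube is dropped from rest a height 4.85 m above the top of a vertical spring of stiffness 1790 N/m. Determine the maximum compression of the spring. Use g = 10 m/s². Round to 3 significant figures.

x = 0.0595 m

Measuring PE from the top of the relaxed spring, at max compression the cube has dropped H + x with zero KE, so:
mg(H + x) = ½kx²
½(1790)x² − (0.0646)(10)x − (0.0646)(10)(4.85) = 0
895.0x² − 0.6460x − 3.133 = 0
x = [0.6460 + √(0.4173 + 11216)]/(2 × 895.0) = 0.05953 m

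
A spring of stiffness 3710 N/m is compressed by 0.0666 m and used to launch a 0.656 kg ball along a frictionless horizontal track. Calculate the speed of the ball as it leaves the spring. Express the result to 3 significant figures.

Conservation of energy: ½kx² = ½mv²
v = x√(k/m) = 0.0666 × √(3710/0.656) = 5.009 m/s

v = 5.01 m/s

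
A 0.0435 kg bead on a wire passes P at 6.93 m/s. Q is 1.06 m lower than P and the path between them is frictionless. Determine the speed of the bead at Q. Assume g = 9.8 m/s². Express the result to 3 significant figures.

v = 8.29 m/s

Energy conservation between the two points: ½mv₀² + mgh = ½mv²
v² = v₀² + 2gh = (6.93)² + 2(9.8)(1.06) = 68.801
v = √68.801 = 8.295 m/s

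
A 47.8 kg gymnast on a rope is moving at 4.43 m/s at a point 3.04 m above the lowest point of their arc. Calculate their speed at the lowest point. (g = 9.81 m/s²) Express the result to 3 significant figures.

Equating total energy at the two states: ½mv₀² + mgh = ½mv²
v² = v₀² + 2gh = (4.43)² + 2(9.81)(3.04) = 79.270
v = √79.270 = 8.903 m/s

v = 8.90 m/s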